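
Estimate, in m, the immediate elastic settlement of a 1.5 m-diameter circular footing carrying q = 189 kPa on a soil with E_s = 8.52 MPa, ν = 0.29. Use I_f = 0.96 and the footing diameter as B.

S_e ≈ 0.0293 m

Immediate (elastic) settlement: S_e = q·B·(1−ν²)/E_s · I_f.
E_s = 8.52 MPa = 8520 kPa.
S_e = 189 × 1.5 × (1 − 0.29²) / 8520 × 0.96
    = 189 × 1.5 × 0.9159 / 8520 × 0.96
    = 0.02926 m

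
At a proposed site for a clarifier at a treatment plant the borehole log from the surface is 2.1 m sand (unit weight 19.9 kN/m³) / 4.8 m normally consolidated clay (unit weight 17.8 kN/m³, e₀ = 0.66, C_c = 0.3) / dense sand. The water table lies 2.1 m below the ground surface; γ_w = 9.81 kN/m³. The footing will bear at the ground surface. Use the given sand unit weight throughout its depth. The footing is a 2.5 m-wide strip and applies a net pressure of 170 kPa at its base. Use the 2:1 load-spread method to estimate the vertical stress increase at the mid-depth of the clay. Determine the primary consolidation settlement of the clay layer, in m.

S_c ≈ 0.26 m

Mid-depth of clay below the ground surface: z = 2.1 + 4.8/2 = 4.5 m.
Total vertical stress at mid-clay: σ_v = 19.9×2.1 + 17.8×2.4 = 84.51 kPa.
Pore pressure: u = 9.81×(4.5 − 2.1) = 23.544 kPa.
Initial effective stress: σ'_0 = σ_v − u = 84.51 − 23.544 = 60.966 kPa.
Stress increase at mid-clay by the 2:1 spreading method:
Δσ = qB/(B+z) = 170×2.5/(2.5+4.5) = 60.714 kPa
Final effective stress: σ'_f = σ'_0 + Δσ = 60.966 + 60.714 = 121.68 kPa.
Normally consolidated clay, so the full stress increment lies on the virgin compression line:
S_c = C_c·H/(1+e₀)·log₁₀(σ'_f/σ'_0) = 0.3×4.8/(1+0.66)×log₁₀(121.68/60.966)
    = 0.86747 × 0.30013 = 0.2604 m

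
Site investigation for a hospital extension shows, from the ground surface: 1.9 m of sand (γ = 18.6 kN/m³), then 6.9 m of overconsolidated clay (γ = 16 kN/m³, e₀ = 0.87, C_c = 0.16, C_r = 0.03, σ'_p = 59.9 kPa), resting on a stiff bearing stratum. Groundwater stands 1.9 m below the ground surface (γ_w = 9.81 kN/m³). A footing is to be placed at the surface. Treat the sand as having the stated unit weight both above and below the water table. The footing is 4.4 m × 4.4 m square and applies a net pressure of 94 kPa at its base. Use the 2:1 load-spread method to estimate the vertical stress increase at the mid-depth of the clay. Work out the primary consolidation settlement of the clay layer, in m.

Mid-depth of clay below the ground surface: z = 1.9 + 6.9/2 = 5.35 m.
Total vertical stress at mid-clay: σ_v = 18.6×1.9 + 16×3.45 = 90.54 kPa.
Pore pressure: u = 9.81×(5.35 − 1.9) = 33.845 kPa.
Initial effective stress: σ'_0 = σ_v − u = 90.54 − 33.845 = 56.695 kPa.
Stress increase at mid-clay by the 2:1 spreading method:
Δσ = qBL/((B+z)(L+z)) = 94×4.4×4.4/((4.4+5.35)(4.4+5.35)) = 19.144 kPa
Final effective stress: σ'_f = 56.695 + 19.144 = 75.839 kPa.
σ'_f = 75.839 > σ'_p = 59.9 kPa, so the stress path crosses the preconsolidation pressure — recompression up to σ'_p, then virgin compression beyond:
S_c = H/(1+e₀)·[C_r·log₁₀(σ'_p/σ'_0) + C_c·log₁₀(σ'_f/σ'_p)]
    = 6.9/1.87 × [0.03×log₁₀(59.9/56.695) + 0.16×log₁₀(75.839/59.9)]
    = 3.6898 × [0.00071646 + 0.016395] = 0.06314 m

S_c ≈ 0.0631 m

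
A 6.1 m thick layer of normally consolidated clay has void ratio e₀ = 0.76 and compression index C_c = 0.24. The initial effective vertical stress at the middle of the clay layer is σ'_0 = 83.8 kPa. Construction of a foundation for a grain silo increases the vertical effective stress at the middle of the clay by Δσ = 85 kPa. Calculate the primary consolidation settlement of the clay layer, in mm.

Final effective stress: σ'_f = σ'_0 + Δσ = 83.8 + 85 = 168.8 kPa.
Normally consolidated clay, so the full stress increment lies on the virgin compression line:
S_c = C_c·H/(1+e₀)·log₁₀(σ'_f/σ'_0) = 0.24×6.1/(1+0.76)×log₁₀(168.8/83.8)
    = 0.83182 × 0.30413 = 0.253 m

S_c ≈ 253 mm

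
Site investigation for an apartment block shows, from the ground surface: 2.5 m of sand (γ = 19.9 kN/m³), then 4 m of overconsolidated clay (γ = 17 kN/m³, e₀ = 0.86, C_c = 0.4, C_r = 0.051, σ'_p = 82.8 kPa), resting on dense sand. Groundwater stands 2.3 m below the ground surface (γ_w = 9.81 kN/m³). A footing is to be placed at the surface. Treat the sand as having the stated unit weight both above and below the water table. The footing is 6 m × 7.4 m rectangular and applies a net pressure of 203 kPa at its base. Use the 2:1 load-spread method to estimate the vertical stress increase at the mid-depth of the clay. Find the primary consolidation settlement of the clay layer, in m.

Mid-depth of clay below the ground surface: z = 2.5 + 4/2 = 4.5 m.
Total vertical stress at mid-clay: σ_v = 19.9×2.5 + 17×2 = 83.75 kPa.
Pore pressure: u = 9.81×(4.5 − 2.3) = 21.582 kPa.
Initial effective stress: σ'_0 = σ_v − u = 83.75 − 21.582 = 62.168 kPa.
Stress increase at mid-clay by the 2:1 spreading method:
Δσ = qBL/((B+z)(L+z)) = 203×6×7.4/((6+4.5)(7.4+4.5)) = 72.134 kPa
Final effective stress: σ'_f = 62.168 + 72.134 = 134.3 kPa.
σ'_f = 134.3 > σ'_p = 82.8 kPa, so the stress path crosses the preconsolidation pressure — recompression up to σ'_p, then virgin compression beyond:
S_c = H/(1+e₀)·[C_r·log₁₀(σ'_p/σ'_0) + C_c·log₁₀(σ'_f/σ'_p)]
    = 4/1.86 × [0.051×log₁₀(82.8/62.168) + 0.4×log₁₀(134.3/82.8)]
    = 2.1505 × [0.0063476 + 0.084018] = 0.1943 m

S_c ≈ 0.194 m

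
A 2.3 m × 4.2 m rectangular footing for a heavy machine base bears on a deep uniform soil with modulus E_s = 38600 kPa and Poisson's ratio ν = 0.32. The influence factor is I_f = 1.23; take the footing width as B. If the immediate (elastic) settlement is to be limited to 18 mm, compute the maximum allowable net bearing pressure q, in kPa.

q ≈ 274 kPa

S_e = q·B·(1−ν²)/E_s · I_f  ⇒  q = S_e·E_s / (B·(1−ν²)·I_f).
q = 0.018 × 38600 / (2.3 × 0.8976 × 1.23) = 273.6 kPa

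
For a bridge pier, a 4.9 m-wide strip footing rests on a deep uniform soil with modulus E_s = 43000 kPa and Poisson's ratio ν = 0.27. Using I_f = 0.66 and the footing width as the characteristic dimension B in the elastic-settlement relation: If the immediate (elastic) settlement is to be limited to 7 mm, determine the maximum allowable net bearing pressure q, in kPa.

S_e = q·B·(1−ν²)/E_s · I_f  ⇒  q = S_e·E_s / (B·(1−ν²)·I_f).
q = 0.007 × 43000 / (4.9 × 0.9271 × 0.66) = 100.4 kPa

q ≈ 100 kPa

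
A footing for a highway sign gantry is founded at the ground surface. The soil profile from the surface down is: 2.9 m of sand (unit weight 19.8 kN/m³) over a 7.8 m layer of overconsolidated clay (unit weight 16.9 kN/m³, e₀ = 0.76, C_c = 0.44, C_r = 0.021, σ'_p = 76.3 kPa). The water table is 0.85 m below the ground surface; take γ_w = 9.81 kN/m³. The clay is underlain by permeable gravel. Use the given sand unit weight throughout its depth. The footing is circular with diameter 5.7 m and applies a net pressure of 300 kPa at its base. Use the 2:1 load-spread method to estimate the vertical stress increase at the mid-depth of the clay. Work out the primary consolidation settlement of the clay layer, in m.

Mid-depth of clay below the ground surface: z = 2.9 + 7.8/2 = 6.8 m.
Total vertical stress at mid-clay: σ_v = 19.8×2.9 + 16.9×3.9 = 123.33 kPa.
Pore pressure: u = 9.81×(6.8 − 0.85) = 58.37 kPa.
Initial effective stress: σ'_0 = σ_v − u = 123.33 − 58.37 = 64.96 kPa.
Stress increase at mid-clay by the 2:1 spreading method:
Δσ ≈ qD²/(D+z)² = 300×5.7²/(5.7+6.8)² = 62.381 kPa
Final effective stress: σ'_f = 64.96 + 62.381 = 127.34 kPa.
σ'_f = 127.34 > σ'_p = 76.3 kPa, so the stress path crosses the preconsolidation pressure — recompression up to σ'_p, then virgin compression beyond:
S_c = H/(1+e₀)·[C_r·log₁₀(σ'_p/σ'_0) + C_c·log₁₀(σ'_f/σ'_p)]
    = 7.8/1.76 × [0.021×log₁₀(76.3/64.96) + 0.44×log₁₀(127.34/76.3)]
    = 4.4318 × [0.0014674 + 0.097874] = 0.4403 m

S_c ≈ 0.44 m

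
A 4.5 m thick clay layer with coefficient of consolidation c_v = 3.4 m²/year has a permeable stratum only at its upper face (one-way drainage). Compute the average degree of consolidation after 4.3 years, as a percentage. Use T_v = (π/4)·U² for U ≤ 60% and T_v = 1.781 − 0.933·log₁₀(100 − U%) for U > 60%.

Drainage path length: H_d = H = 4.5 m (single drainage).
T_v = c_v·t/H_d² = 3.4×4.3/4.5² = 0.72198.
T_v = 0.72198 corresponds to the U > 60% branch:
U = 1 − 10^((1.781 − T_v)/0.933)/100 = 0.8635

U ≈ 86.4 %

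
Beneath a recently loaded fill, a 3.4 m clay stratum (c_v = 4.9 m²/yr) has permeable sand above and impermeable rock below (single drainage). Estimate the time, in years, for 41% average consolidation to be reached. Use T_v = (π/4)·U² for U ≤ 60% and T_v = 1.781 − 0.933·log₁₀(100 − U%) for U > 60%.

Drainage path length: H_d = H = 3.4 m (single drainage).
U ≤ 60%: T_v = (π/4)·U² = (π/4)×0.41² = 0.13203.
t = T_v·H_d²/c_v = 0.13203×3.4²/4.9 = 0.3115 years.

t ≈ 0.311 years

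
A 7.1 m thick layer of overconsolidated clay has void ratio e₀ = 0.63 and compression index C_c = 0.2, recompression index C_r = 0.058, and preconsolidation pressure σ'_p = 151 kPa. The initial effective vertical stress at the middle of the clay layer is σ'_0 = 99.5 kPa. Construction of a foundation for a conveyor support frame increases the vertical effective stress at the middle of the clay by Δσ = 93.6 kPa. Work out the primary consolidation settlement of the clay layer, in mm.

Final effective stress: σ'_f = 99.5 + 93.6 = 193.1 kPa.
σ'_f = 193.1 > σ'_p = 151 kPa, so the stress path crosses the preconsolidation pressure — recompression up to σ'_p, then virgin compression beyond:
S_c = H/(1+e₀)·[C_r·log₁₀(σ'_p/σ'_0) + C_c·log₁₀(σ'_f/σ'_p)]
    = 7.1/1.63 × [0.058×log₁₀(151/99.5) + 0.2×log₁₀(193.1/151)]
    = 4.3558 × [0.010507 + 0.021361] = 0.1388 m

S_c ≈ 139 mm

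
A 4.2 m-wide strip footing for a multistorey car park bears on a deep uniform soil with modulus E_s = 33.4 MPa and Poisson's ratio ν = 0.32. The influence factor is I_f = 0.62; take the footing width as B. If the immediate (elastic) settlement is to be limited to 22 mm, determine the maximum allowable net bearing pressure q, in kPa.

E_s = 33.4 MPa = 33400 kPa.
S_e = q·B·(1−ν²)/E_s · I_f  ⇒  q = S_e·E_s / (B·(1−ν²)·I_f).
q = 0.022 × 33400 / (4.2 × 0.8976 × 0.62) = 314.4 kPa

q ≈ 314 kPa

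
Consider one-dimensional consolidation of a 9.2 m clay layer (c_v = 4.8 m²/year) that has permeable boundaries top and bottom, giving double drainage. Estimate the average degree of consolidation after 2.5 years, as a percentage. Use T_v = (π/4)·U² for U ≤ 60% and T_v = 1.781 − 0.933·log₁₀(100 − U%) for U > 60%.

Drainage path length: H_d = H/2 = 4.6 m (double drainage).
T_v = c_v·t/H_d² = 4.8×2.5/4.6² = 0.56711.
T_v = 0.56711 corresponds to the U > 60% branch:
U = 1 − 10^((1.781 − T_v)/0.933)/100 = 0.8

U ≈ 80 %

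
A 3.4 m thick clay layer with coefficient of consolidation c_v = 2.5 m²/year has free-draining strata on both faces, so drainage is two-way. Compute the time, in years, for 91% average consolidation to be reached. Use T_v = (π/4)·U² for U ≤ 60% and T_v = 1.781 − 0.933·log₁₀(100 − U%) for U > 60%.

t ≈ 1.03 years

Drainage path length: H_d = H/2 = 1.7 m (double drainage).
U > 60%: T_v = 1.781 − 0.933·log₁₀(100 − 91) = 0.89069.
t = T_v·H_d²/c_v = 0.89069×1.7²/2.5 = 1.03 years.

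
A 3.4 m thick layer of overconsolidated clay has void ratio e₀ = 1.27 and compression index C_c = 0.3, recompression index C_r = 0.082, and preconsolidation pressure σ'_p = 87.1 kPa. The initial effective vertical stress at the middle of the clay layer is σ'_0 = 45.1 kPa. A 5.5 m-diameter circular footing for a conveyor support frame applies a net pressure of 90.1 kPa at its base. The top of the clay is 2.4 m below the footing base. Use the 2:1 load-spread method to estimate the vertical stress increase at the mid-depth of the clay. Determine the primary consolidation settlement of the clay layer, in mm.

S_c ≈ 26.9 mm

Mid-depth of clay below the footing base: z = 2.4 + 3.4/2 = 4.1 m.
Stress increase at mid-clay by the 2:1 spreading method:
Δσ ≈ qD²/(D+z)² = 90.1×5.5²/(5.5+4.1)² = 29.574 kPa
Final effective stress: σ'_f = 45.1 + 29.574 = 74.674 kPa.
σ'_f = 74.674 ≤ σ'_p = 87.1 kPa, so the clay remains overconsolidated and only the recompression index applies:
S_c = C_r·H/(1+e₀)·log₁₀(σ'_f/σ'_0) = 0.082×3.4/2.27×log₁₀(74.674/45.1)
    = 0.12282 × 0.21899 = 0.0269 m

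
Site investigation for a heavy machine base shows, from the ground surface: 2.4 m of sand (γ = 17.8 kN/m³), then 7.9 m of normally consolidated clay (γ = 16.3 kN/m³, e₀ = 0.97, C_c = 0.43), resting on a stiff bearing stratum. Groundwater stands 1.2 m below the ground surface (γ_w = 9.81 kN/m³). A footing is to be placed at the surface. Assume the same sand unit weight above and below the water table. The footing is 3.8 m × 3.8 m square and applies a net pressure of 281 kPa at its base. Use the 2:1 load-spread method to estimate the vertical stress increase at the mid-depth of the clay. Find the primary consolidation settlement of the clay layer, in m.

Mid-depth of clay below the ground surface: z = 2.4 + 7.9/2 = 6.35 m.
Total vertical stress at mid-clay: σ_v = 17.8×2.4 + 16.3×3.95 = 107.11 kPa.
Pore pressure: u = 9.81×(6.35 − 1.2) = 50.522 kPa.
Initial effective stress: σ'_0 = σ_v − u = 107.11 − 50.522 = 56.588 kPa.
Stress increase at mid-clay by the 2:1 spreading method:
Δσ = qBL/((B+z)(L+z)) = 281×3.8×3.8/((3.8+6.35)(3.8+6.35)) = 39.386 kPa
Final effective stress: σ'_f = σ'_0 + Δσ = 56.588 + 39.386 = 95.974 kPa.
Normally consolidated clay, so the full stress increment lies on the virgin compression line:
S_c = C_c·H/(1+e₀)·log₁₀(σ'_f/σ'_0) = 0.43×7.9/(1+0.97)×log₁₀(95.974/56.588)
    = 1.7244 × 0.22943 = 0.3956 m

S_c ≈ 0.396 m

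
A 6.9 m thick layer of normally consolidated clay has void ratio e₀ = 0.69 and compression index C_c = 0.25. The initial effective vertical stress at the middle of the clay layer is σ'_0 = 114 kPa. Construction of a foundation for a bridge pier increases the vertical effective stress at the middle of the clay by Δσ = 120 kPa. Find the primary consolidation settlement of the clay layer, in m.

Final effective stress: σ'_f = σ'_0 + Δσ = 114 + 120 = 234 kPa.
Normally consolidated clay, so the full stress increment lies on the virgin compression line:
S_c = C_c·H/(1+e₀)·log₁₀(σ'_f/σ'_0) = 0.25×6.9/(1+0.69)×log₁₀(234/114)
    = 1.0207 × 0.31231 = 0.3188 m

S_c ≈ 0.319 m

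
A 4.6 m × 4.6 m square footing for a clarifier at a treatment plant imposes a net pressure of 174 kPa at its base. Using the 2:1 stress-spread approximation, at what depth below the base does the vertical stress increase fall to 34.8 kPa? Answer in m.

2:1 spreading — at depth z the loaded area has grown by z in each plan dimension:
qB²/(B+z)² = Δσ_z ⇒ z = B(√(q/Δσ_z) − 1) = 4.6×(√(174/34.8) − 1) = 5.686 m

z ≈ 5.69 m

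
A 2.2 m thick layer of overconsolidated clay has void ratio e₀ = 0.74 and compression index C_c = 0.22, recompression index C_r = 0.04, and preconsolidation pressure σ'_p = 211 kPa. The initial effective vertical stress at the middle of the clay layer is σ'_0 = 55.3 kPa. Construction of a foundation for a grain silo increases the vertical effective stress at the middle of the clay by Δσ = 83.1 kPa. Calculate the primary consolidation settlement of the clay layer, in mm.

Final effective stress: σ'_f = 55.3 + 83.1 = 138.4 kPa.
σ'_f = 138.4 ≤ σ'_p = 211 kPa, so the clay remains overconsolidated and only the recompression index applies:
S_c = C_r·H/(1+e₀)·log₁₀(σ'_f/σ'_0) = 0.04×2.2/1.74×log₁₀(138.4/55.3)
    = 0.050576 × 0.39841 = 0.02015 m

S_c ≈ 20.1 mm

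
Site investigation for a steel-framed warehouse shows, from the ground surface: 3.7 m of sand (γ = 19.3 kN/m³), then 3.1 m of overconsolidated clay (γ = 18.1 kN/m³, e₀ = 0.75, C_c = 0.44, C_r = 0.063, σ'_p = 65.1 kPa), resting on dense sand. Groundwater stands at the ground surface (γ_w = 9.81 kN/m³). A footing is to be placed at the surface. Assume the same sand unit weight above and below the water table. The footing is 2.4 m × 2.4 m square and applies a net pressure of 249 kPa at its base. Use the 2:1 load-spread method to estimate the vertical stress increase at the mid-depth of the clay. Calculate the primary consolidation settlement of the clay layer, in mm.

S_c ≈ 51.1 mm

Mid-depth of clay below the ground surface: z = 3.7 + 3.1/2 = 5.25 m.
Total vertical stress at mid-clay: σ_v = 19.3×3.7 + 18.1×1.55 = 99.465 kPa.
Pore pressure: u = 9.81×(5.25 − 0) = 51.503 kPa.
Initial effective stress: σ'_0 = σ_v − u = 99.465 − 51.503 = 47.962 kPa.
Stress increase at mid-clay by the 2:1 spreading method:
Δσ = qBL/((B+z)(L+z)) = 249×2.4×2.4/((2.4+5.25)(2.4+5.25)) = 24.507 kPa
Final effective stress: σ'_f = 47.962 + 24.507 = 72.469 kPa.
σ'_f = 72.469 > σ'_p = 65.1 kPa, so the stress path crosses the preconsolidation pressure — recompression up to σ'_p, then virgin compression beyond:
S_c = H/(1+e₀)·[C_r·log₁₀(σ'_p/σ'_0) + C_c·log₁₀(σ'_f/σ'_p)]
    = 3.1/1.75 × [0.063×log₁₀(65.1/47.962) + 0.44×log₁₀(72.469/65.1)]
    = 1.7714 × [0.0083591 + 0.020491] = 0.05111 m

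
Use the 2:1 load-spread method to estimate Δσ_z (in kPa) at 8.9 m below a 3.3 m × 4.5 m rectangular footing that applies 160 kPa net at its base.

By the 2:1 method the load spreads at 1 horizontal : 2 vertical, so at depth z the loaded area has grown by z in each plan dimension:
Δσ = qBL/((B+z)(L+z)) = 160×3.3×4.5/((3.3+8.9)(4.5+8.9)) = 14.534 kPa

Δσ_z ≈ 14.5 kPa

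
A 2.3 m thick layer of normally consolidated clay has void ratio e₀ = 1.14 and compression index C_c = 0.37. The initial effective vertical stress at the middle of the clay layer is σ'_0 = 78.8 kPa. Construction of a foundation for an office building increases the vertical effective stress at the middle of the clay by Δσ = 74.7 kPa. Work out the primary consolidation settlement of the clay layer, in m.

S_c ≈ 0.115 m

Final effective stress: σ'_f = σ'_0 + Δσ = 78.8 + 74.7 = 153.5 kPa.
Normally consolidated clay, so the full stress increment lies on the virgin compression line:
S_c = C_c·H/(1+e₀)·log₁₀(σ'_f/σ'_0) = 0.37×2.3/(1+1.14)×log₁₀(153.5/78.8)
    = 0.39766 × 0.28958 = 0.1152 m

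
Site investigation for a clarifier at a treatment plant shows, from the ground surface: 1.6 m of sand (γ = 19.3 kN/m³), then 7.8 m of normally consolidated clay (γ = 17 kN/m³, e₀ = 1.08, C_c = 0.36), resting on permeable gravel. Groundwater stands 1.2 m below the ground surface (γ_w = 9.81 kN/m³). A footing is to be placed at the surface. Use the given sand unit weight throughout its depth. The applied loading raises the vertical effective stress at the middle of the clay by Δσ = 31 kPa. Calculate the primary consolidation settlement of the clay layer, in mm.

S_c ≈ 262 mm

Mid-depth of clay below the ground surface: z = 1.6 + 7.8/2 = 5.5 m.
Total vertical stress at mid-clay: σ_v = 19.3×1.6 + 17×3.9 = 97.18 kPa.
Pore pressure: u = 9.81×(5.5 − 1.2) = 42.183 kPa.
Initial effective stress: σ'_0 = σ_v − u = 97.18 − 42.183 = 54.997 kPa.
Final effective stress: σ'_f = σ'_0 + Δσ = 54.997 + 31 = 85.997 kPa.
Normally consolidated clay, so the full stress increment lies on the virgin compression line:
S_c = C_c·H/(1+e₀)·log₁₀(σ'_f/σ'_0) = 0.36×7.8/(1+1.08)×log₁₀(85.997/54.997)
    = 1.35 × 0.19414 = 0.2621 m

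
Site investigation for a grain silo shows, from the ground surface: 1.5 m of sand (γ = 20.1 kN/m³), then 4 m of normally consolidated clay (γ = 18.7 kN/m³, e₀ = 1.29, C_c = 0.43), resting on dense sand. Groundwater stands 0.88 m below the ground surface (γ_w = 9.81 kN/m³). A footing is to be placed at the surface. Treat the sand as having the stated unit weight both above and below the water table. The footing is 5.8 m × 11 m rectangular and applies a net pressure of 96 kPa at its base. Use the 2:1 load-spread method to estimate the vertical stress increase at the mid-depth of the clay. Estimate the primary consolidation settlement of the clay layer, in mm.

S_c ≈ 240 mm

Mid-depth of clay below the ground surface: z = 1.5 + 4/2 = 3.5 m.
Total vertical stress at mid-clay: σ_v = 20.1×1.5 + 18.7×2 = 67.55 kPa.
Pore pressure: u = 9.81×(3.5 − 0.88) = 25.702 kPa.
Initial effective stress: σ'_0 = σ_v − u = 67.55 − 25.702 = 41.848 kPa.
Stress increase at mid-clay by the 2:1 spreading method:
Δσ = qBL/((B+z)(L+z)) = 96×5.8×11/((5.8+3.5)(11+3.5)) = 45.419 kPa
Final effective stress: σ'_f = σ'_0 + Δσ = 41.848 + 45.419 = 87.267 kPa.
Normally consolidated clay, so the full stress increment lies on the virgin compression line:
S_c = C_c·H/(1+e₀)·log₁₀(σ'_f/σ'_0) = 0.43×4/(1+1.29)×log₁₀(87.267/41.848)
    = 0.75109 × 0.31918 = 0.2397 m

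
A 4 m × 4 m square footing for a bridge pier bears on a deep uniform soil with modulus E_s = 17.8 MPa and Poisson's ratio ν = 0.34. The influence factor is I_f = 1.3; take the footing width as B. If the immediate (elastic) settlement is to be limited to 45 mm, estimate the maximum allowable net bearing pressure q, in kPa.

E_s = 17.8 MPa = 17800 kPa.
S_e = q·B·(1−ν²)/E_s · I_f  ⇒  q = S_e·E_s / (B·(1−ν²)·I_f).
q = 0.045 × 17800 / (4 × 0.8844 × 1.3) = 174.2 kPa

q ≈ 174 kPa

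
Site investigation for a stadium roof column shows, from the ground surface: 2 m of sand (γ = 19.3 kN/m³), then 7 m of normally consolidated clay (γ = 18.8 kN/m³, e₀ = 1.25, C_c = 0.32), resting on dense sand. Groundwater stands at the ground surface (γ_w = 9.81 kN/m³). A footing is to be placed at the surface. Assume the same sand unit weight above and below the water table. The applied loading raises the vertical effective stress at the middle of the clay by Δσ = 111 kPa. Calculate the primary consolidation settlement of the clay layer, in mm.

Mid-depth of clay below the ground surface: z = 2 + 7/2 = 5.5 m.
Total vertical stress at mid-clay: σ_v = 19.3×2 + 18.8×3.5 = 104.4 kPa.
Pore pressure: u = 9.81×(5.5 − 0) = 53.955 kPa.
Initial effective stress: σ'_0 = σ_v − u = 104.4 − 53.955 = 50.445 kPa.
Final effective stress: σ'_f = σ'_0 + Δσ = 50.445 + 111 = 161.44 kPa.
Normally consolidated clay, so the full stress increment lies on the virgin compression line:
S_c = C_c·H/(1+e₀)·log₁₀(σ'_f/σ'_0) = 0.32×7/(1+1.25)×log₁₀(161.44/50.445)
    = 0.99556 × 0.50519 = 0.5029 m

S_c ≈ 503 mm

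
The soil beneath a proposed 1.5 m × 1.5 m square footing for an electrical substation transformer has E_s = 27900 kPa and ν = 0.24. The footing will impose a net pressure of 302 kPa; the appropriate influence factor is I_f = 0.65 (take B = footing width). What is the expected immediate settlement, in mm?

Immediate (elastic) settlement: S_e = q·B·(1−ν²)/E_s · I_f.
S_e = 302 × 1.5 × (1 − 0.24²) / 27900 × 0.65
    = 302 × 1.5 × 0.9424 / 27900 × 0.65
    = 0.009946 m = 9.946 mm

S_e ≈ 9.95 mm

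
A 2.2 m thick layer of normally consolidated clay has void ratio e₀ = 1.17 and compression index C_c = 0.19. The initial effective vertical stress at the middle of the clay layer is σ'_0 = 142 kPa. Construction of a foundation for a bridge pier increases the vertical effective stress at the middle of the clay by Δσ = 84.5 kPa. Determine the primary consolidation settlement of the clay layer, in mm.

S_c ≈ 39.1 mm

Final effective stress: σ'_f = σ'_0 + Δσ = 142 + 84.5 = 226.5 kPa.
Normally consolidated clay, so the full stress increment lies on the virgin compression line:
S_c = C_c·H/(1+e₀)·log₁₀(σ'_f/σ'_0) = 0.19×2.2/(1+1.17)×log₁₀(226.5/142)
    = 0.19263 × 0.20278 = 0.03906 m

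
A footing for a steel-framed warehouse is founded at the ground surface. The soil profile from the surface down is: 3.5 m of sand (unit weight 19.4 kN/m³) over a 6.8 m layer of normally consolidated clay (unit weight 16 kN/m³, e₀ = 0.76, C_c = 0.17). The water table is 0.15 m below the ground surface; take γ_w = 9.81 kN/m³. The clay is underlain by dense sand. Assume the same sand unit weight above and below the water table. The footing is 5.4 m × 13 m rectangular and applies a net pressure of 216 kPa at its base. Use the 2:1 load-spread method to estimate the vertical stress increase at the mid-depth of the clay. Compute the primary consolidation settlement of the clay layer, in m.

Mid-depth of clay below the ground surface: z = 3.5 + 6.8/2 = 6.9 m.
Total vertical stress at mid-clay: σ_v = 19.4×3.5 + 16×3.4 = 122.3 kPa.
Pore pressure: u = 9.81×(6.9 − 0.15) = 66.218 kPa.
Initial effective stress: σ'_0 = σ_v − u = 122.3 − 66.218 = 56.082 kPa.
Stress increase at mid-clay by the 2:1 spreading method:
Δσ = qBL/((B+z)(L+z)) = 216×5.4×13/((5.4+6.9)(13+6.9)) = 61.949 kPa
Final effective stress: σ'_f = σ'_0 + Δσ = 56.082 + 61.949 = 118.03 kPa.
Normally consolidated clay, so the full stress increment lies on the virgin compression line:
S_c = C_c·H/(1+e₀)·log₁₀(σ'_f/σ'_0) = 0.17×6.8/(1+0.76)×log₁₀(118.03/56.082)
    = 0.65682 × 0.32317 = 0.2123 m

S_c ≈ 0.212 m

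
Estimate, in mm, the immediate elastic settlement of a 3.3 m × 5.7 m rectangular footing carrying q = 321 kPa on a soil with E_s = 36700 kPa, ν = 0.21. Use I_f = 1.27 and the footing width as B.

Immediate (elastic) settlement: S_e = q·B·(1−ν²)/E_s · I_f.
S_e = 321 × 3.3 × (1 − 0.21²) / 36700 × 1.27
    = 321 × 3.3 × 0.9559 / 36700 × 1.27
    = 0.03504 m = 35.04 mm

S_e ≈ 35 mm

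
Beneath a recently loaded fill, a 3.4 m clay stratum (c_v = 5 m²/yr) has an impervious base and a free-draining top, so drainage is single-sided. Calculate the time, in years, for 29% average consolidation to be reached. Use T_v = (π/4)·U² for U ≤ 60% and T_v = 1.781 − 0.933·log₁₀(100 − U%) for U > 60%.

t ≈ 0.153 years

Drainage path length: H_d = H = 3.4 m (single drainage).
U ≤ 60%: T_v = (π/4)·U² = (π/4)×0.29² = 0.066052.
t = T_v·H_d²/c_v = 0.066052×3.4²/5 = 0.1527 years.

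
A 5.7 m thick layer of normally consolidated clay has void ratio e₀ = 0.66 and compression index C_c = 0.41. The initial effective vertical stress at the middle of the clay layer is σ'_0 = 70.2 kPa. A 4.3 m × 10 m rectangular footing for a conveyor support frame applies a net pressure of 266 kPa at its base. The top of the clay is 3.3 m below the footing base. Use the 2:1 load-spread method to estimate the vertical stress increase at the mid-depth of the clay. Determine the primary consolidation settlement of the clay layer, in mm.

Mid-depth of clay below the footing base: z = 3.3 + 5.7/2 = 6.15 m.
Stress increase at mid-clay by the 2:1 spreading method:
Δσ = qBL/((B+z)(L+z)) = 266×4.3×10/((4.3+6.15)(10+6.15)) = 67.774 kPa
Final effective stress: σ'_f = σ'_0 + Δσ = 70.2 + 67.774 = 137.97 kPa.
Normally consolidated clay, so the full stress increment lies on the virgin compression line:
S_c = C_c·H/(1+e₀)·log₁₀(σ'_f/σ'_0) = 0.41×5.7/(1+0.66)×log₁₀(137.97/70.2)
    = 1.4078 × 0.29345 = 0.4131 m

S_c ≈ 413 mm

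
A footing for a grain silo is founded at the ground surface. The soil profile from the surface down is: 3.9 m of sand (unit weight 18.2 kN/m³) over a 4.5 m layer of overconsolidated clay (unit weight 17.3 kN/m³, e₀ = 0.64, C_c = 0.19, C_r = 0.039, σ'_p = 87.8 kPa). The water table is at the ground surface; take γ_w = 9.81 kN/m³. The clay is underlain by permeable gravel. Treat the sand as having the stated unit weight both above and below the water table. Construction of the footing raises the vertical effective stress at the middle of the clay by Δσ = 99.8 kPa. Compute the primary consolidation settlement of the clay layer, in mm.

Mid-depth of clay below the ground surface: z = 3.9 + 4.5/2 = 6.15 m.
Total vertical stress at mid-clay: σ_v = 18.2×3.9 + 17.3×2.25 = 109.91 kPa.
Pore pressure: u = 9.81×(6.15 − 0) = 60.332 kPa.
Initial effective stress: σ'_0 = σ_v − u = 109.91 − 60.332 = 49.578 kPa.
Final effective stress: σ'_f = 49.578 + 99.8 = 149.38 kPa.
σ'_f = 149.38 > σ'_p = 87.8 kPa, so the stress path crosses the preconsolidation pressure — recompression up to σ'_p, then virgin compression beyond:
S_c = H/(1+e₀)·[C_r·log₁₀(σ'_p/σ'_0) + C_c·log₁₀(σ'_f/σ'_p)]
    = 4.5/1.64 × [0.039×log₁₀(87.8/49.578) + 0.19×log₁₀(149.38/87.8)]
    = 2.7439 × [0.00968 + 0.043852] = 0.1469 m

S_c ≈ 147 mm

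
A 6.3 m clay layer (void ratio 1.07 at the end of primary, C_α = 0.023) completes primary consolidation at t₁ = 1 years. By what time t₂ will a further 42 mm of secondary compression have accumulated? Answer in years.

t₂ ≈ 3.98 years

S_s = C_α·H/(1+e_p)·log₁₀(t₂/t₁) ⇒ log₁₀(t₂/t₁) = S_s·(1+e_p)/(C_α·H).
log₁₀(t₂/t₁) = 0.042 × (1+1.07) / (0.023×6.3) = 0.6
t₂ = t₁ × 10^0.6 = 1 × 3.981 = 3.981 years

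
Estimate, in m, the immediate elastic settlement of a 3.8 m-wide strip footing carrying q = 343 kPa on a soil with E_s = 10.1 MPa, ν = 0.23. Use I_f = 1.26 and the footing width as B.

S_e ≈ 0.154 m

Immediate (elastic) settlement: S_e = q·B·(1−ν²)/E_s · I_f.
E_s = 10.1 MPa = 10100 kPa.
S_e = 343 × 3.8 × (1 − 0.23²) / 10100 × 1.26
    = 343 × 3.8 × 0.9471 / 10100 × 1.26
    = 0.154 m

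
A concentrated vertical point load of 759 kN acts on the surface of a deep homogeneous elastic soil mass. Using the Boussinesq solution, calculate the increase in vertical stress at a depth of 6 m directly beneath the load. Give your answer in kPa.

Boussinesq vertical stress below a point load on an elastic half-space:
Δσ_z = 3P/(2πz²) · [1 + (r/z)²]^(−5/2)
r/z = 0/6 = 0; [1+(r/z)²]^(−5/2) = 1.
Δσ_z = 3×759/(2π×6²) × 1 = 10.067 × 1 = 10.07 kPa

Δσ_z ≈ 10.1 kPa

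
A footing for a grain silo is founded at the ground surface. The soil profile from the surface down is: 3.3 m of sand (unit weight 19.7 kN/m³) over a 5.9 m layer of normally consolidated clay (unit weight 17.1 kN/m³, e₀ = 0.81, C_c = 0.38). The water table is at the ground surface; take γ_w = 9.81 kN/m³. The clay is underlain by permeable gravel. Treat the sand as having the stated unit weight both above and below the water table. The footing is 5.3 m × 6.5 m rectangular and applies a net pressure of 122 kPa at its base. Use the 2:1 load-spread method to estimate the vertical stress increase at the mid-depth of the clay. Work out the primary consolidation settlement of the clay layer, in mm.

S_c ≈ 228 mm

Mid-depth of clay below the ground surface: z = 3.3 + 5.9/2 = 6.25 m.
Total vertical stress at mid-clay: σ_v = 19.7×3.3 + 17.1×2.95 = 115.45 kPa.
Pore pressure: u = 9.81×(6.25 − 0) = 61.312 kPa.
Initial effective stress: σ'_0 = σ_v − u = 115.45 − 61.312 = 54.138 kPa.
Stress increase at mid-clay by the 2:1 spreading method:
Δσ = qBL/((B+z)(L+z)) = 122×5.3×6.5/((5.3+6.25)(6.5+6.25)) = 28.54 kPa
Final effective stress: σ'_f = σ'_0 + Δσ = 54.138 + 28.54 = 82.678 kPa.
Normally consolidated clay, so the full stress increment lies on the virgin compression line:
S_c = C_c·H/(1+e₀)·log₁₀(σ'_f/σ'_0) = 0.38×5.9/(1+0.81)×log₁₀(82.678/54.138)
    = 1.2387 × 0.18389 = 0.2278 m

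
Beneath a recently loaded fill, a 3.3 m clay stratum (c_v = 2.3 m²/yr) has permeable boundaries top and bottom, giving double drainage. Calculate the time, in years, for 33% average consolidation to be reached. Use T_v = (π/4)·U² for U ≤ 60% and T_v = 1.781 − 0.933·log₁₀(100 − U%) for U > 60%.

Drainage path length: H_d = H/2 = 1.65 m (double drainage).
U ≤ 60%: T_v = (π/4)·U² = (π/4)×0.33² = 0.08553.
t = T_v·H_d²/c_v = 0.08553×1.65²/2.3 = 0.1012 years.

t ≈ 0.101 years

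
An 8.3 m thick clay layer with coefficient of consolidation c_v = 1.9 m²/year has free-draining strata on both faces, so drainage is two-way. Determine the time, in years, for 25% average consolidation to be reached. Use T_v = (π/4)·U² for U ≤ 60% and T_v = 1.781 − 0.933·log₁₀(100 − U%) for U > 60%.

Drainage path length: H_d = H/2 = 4.15 m (double drainage).
U ≤ 60%: T_v = (π/4)·U² = (π/4)×0.25² = 0.049087.
t = T_v·H_d²/c_v = 0.049087×4.15²/1.9 = 0.4449 years.

t ≈ 0.445 years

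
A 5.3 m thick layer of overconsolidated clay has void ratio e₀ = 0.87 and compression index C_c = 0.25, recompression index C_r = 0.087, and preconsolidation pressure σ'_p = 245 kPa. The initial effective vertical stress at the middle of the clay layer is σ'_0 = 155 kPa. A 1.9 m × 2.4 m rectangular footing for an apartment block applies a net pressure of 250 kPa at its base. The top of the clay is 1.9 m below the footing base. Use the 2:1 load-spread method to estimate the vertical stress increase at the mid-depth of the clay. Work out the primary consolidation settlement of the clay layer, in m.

S_c ≈ 0.0163 m

Mid-depth of clay below the footing base: z = 1.9 + 5.3/2 = 4.55 m.
Stress increase at mid-clay by the 2:1 spreading method:
Δσ = qBL/((B+z)(L+z)) = 250×1.9×2.4/((1.9+4.55)(2.4+4.55)) = 25.431 kPa
Final effective stress: σ'_f = 155 + 25.431 = 180.43 kPa.
σ'_f = 180.43 ≤ σ'_p = 245 kPa, so the clay remains overconsolidated and only the recompression index applies:
S_c = C_r·H/(1+e₀)·log₁₀(σ'_f/σ'_0) = 0.087×5.3/1.87×log₁₀(180.43/155)
    = 0.24658 × 0.065977 = 0.01627 m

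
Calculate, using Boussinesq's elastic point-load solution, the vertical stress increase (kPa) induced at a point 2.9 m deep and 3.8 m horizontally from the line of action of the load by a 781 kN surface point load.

Boussinesq vertical stress below a point load on an elastic half-space:
Δσ_z = 3P/(2πz²) · [1 + (r/z)²]^(−5/2)
r/z = 3.8/2.9 = 1.3103; [1+(r/z)²]^(−5/2) = 0.082182.
Δσ_z = 3×781/(2π×2.9²) × 0.082182 = 44.34 × 0.082182 = 3.644 kPa

Δσ_z ≈ 3.64 kPa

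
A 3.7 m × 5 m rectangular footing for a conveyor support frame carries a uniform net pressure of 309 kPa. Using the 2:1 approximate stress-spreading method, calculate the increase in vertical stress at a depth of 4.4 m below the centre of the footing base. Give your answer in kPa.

Δσ_z ≈ 75.1 kPa

By the 2:1 method the load spreads at 1 horizontal : 2 vertical, so at depth z the loaded area has grown by z in each plan dimension:
Δσ = qBL/((B+z)(L+z)) = 309×3.7×5/((3.7+4.4)(5+4.4)) = 75.079 kPa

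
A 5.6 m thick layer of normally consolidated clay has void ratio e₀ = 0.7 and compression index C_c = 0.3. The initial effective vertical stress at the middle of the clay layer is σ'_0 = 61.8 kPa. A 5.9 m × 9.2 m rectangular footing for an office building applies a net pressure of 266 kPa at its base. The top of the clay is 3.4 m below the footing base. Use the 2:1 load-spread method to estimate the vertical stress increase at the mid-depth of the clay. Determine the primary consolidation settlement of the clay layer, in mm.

S_c ≈ 349 mm

Mid-depth of clay below the footing base: z = 3.4 + 5.6/2 = 6.2 m.
Stress increase at mid-clay by the 2:1 spreading method:
Δσ = qBL/((B+z)(L+z)) = 266×5.9×9.2/((5.9+6.2)(9.2+6.2)) = 77.485 kPa
Final effective stress: σ'_f = σ'_0 + Δσ = 61.8 + 77.485 = 139.28 kPa.
Normally consolidated clay, so the full stress increment lies on the virgin compression line:
S_c = C_c·H/(1+e₀)·log₁₀(σ'_f/σ'_0) = 0.3×5.6/(1+0.7)×log₁₀(139.28/61.8)
    = 0.98824 × 0.3529 = 0.3487 m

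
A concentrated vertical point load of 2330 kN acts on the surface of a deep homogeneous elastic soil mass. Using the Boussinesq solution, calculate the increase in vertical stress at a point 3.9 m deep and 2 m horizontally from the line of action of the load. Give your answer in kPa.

Boussinesq vertical stress below a point load on an elastic half-space:
Δσ_z = 3P/(2πz²) · [1 + (r/z)²]^(−5/2)
r/z = 2/3.9 = 0.51282; [1+(r/z)²]^(−5/2) = 0.55783.
Δσ_z = 3×2330/(2π×3.9²) × 0.55783 = 73.142 × 0.55783 = 40.8 kPa

Δσ_z ≈ 40.8 kPa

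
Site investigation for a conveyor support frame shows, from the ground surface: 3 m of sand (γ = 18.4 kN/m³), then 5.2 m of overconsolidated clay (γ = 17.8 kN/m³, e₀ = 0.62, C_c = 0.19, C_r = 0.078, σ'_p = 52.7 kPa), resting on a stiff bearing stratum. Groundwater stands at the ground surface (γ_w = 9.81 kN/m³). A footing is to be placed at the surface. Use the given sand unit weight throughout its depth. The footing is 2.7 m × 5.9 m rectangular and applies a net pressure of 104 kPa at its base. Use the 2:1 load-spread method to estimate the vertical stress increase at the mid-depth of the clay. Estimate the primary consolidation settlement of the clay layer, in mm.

Mid-depth of clay below the ground surface: z = 3 + 5.2/2 = 5.6 m.
Total vertical stress at mid-clay: σ_v = 18.4×3 + 17.8×2.6 = 101.48 kPa.
Pore pressure: u = 9.81×(5.6 − 0) = 54.936 kPa.
Initial effective stress: σ'_0 = σ_v − u = 101.48 − 54.936 = 46.544 kPa.
Stress increase at mid-clay by the 2:1 spreading method:
Δσ = qBL/((B+z)(L+z)) = 104×2.7×5.9/((2.7+5.6)(5.9+5.6)) = 17.357 kPa
Final effective stress: σ'_f = 46.544 + 17.357 = 63.901 kPa.
σ'_f = 63.901 > σ'_p = 52.7 kPa, so the stress path crosses the preconsolidation pressure — recompression up to σ'_p, then virgin compression beyond:
S_c = H/(1+e₀)·[C_r·log₁₀(σ'_p/σ'_0) + C_c·log₁₀(σ'_f/σ'_p)]
    = 5.2/1.62 × [0.078×log₁₀(52.7/46.544) + 0.19×log₁₀(63.901/52.7)]
    = 3.2099 × [0.0042079 + 0.015902] = 0.06455 m

S_c ≈ 64.6 mm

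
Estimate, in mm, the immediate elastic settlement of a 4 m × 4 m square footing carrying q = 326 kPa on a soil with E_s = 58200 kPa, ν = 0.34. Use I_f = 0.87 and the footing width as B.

Immediate (elastic) settlement: S_e = q·B·(1−ν²)/E_s · I_f.
S_e = 326 × 4 × (1 − 0.34²) / 58200 × 0.87
    = 326 × 4 × 0.8844 / 58200 × 0.87
    = 0.01724 m = 17.24 mm

S_e ≈ 17.2 mm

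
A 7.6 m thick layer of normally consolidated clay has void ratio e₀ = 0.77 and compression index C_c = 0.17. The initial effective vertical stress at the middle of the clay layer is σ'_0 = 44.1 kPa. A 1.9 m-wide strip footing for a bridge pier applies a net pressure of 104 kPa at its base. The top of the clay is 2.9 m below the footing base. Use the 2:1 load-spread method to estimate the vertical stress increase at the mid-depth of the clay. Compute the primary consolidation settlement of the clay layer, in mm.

S_c ≈ 133 mm

Mid-depth of clay below the footing base: z = 2.9 + 7.6/2 = 6.7 m.
Stress increase at mid-clay by the 2:1 spreading method:
Δσ = qB/(B+z) = 104×1.9/(1.9+6.7) = 22.977 kPa
Final effective stress: σ'_f = σ'_0 + Δσ = 44.1 + 22.977 = 67.077 kPa.
Normally consolidated clay, so the full stress increment lies on the virgin compression line:
S_c = C_c·H/(1+e₀)·log₁₀(σ'_f/σ'_0) = 0.17×7.6/(1+0.77)×log₁₀(67.077/44.1)
    = 0.72994 × 0.18214 = 0.133 m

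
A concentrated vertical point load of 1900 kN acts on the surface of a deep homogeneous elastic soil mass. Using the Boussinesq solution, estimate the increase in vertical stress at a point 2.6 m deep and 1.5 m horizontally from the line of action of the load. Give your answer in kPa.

Boussinesq vertical stress below a point load on an elastic half-space:
Δσ_z = 3P/(2πz²) · [1 + (r/z)²]^(−5/2)
r/z = 1.5/2.6 = 0.57692; [1+(r/z)²]^(−5/2) = 0.48759.
Δσ_z = 3×1900/(2π×2.6²) × 0.48759 = 134.2 × 0.48759 = 65.43 kPa

Δσ_z ≈ 65.4 kPa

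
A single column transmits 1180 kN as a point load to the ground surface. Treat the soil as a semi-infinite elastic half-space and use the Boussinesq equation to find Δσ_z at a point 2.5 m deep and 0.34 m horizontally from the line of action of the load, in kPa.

Δσ_z ≈ 86.1 kPa

Boussinesq vertical stress below a point load on an elastic half-space:
Δσ_z = 3P/(2πz²) · [1 + (r/z)²]^(−5/2)
r/z = 0.34/2.5 = 0.136; [1+(r/z)²]^(−5/2) = 0.95522.
Δσ_z = 3×1180/(2π×2.5²) × 0.95522 = 90.145 × 0.95522 = 86.11 kPa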